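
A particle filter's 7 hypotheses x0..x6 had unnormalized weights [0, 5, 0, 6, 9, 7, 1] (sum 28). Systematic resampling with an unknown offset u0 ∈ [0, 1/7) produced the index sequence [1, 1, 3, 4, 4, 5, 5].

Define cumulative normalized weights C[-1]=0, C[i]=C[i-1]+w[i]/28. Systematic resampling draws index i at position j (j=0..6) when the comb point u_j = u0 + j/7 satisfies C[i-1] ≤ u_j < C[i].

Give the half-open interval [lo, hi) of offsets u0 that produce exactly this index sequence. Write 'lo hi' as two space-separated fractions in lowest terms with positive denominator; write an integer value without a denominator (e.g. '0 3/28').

0 1/28

C = [0, 5/28, 5/28, 11/28, 5/7, 27/28, 1]
j=0 picked index 1: u0 ∈ [0, 5/28)
j=1 picked index 1: u0 ∈ [-1/7, 1/28)
j=2 picked index 3: u0 ∈ [-3/28, 3/28)
j=3 picked index 4: u0 ∈ [-1/28, 2/7)
j=4 picked index 4: u0 ∈ [-5/28, 1/7)
j=5 picked index 5: u0 ∈ [0, 1/4)
j=6 picked index 5: u0 ∈ [-1/7, 3/28)
intersection: [0, 1/28)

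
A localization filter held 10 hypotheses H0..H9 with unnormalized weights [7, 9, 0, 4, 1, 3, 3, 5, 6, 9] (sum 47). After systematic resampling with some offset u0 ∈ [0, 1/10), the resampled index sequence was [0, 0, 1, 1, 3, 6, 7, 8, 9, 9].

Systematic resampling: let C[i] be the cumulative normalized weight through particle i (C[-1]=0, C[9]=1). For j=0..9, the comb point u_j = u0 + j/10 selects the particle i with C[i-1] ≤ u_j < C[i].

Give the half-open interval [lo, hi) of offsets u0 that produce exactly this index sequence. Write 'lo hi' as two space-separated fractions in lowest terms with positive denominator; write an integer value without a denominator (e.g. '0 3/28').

1/94 6/235

C = [7/47, 16/47, 16/47, 20/47, 21/47, 24/47, 27/47, 32/47, 38/47, 1]
j=0 picked index 0: u0 ∈ [0, 7/47)
j=1 picked index 0: u0 ∈ [-1/10, 23/470)
j=2 picked index 1: u0 ∈ [-12/235, 33/235)
j=3 picked index 1: u0 ∈ [-71/470, 19/470)
j=4 picked index 3: u0 ∈ [-14/235, 6/235)
j=5 picked index 6: u0 ∈ [1/94, 7/94)
j=6 picked index 7: u0 ∈ [-6/235, 19/235)
j=7 picked index 8: u0 ∈ [-9/470, 51/470)
j=8 picked index 9: u0 ∈ [2/235, 1/5)
j=9 picked index 9: u0 ∈ [-43/470, 1/10)
intersection: [1/94, 6/235)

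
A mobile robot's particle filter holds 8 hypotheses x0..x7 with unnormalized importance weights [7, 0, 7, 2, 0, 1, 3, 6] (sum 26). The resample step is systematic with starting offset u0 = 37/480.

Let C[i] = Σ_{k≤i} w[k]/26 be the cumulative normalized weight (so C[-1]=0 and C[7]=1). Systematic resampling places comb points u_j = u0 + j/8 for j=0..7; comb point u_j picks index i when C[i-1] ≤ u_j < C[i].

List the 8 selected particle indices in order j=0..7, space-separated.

0 0 2 2 3 6 7 7

C = [7/26, 7/26, 7/13, 8/13, 8/13, 17/26, 10/13, 1]
j=0: u_0=37/480 ∈ [0, 7/26) → index 0
j=1: u_1=97/480 ∈ [0, 7/26) → index 0
j=2: u_2=157/480 ∈ [7/26, 7/13) → index 2
j=3: u_3=217/480 ∈ [7/26, 7/13) → index 2
j=4: u_4=277/480 ∈ [7/13, 8/13) → index 3
j=5: u_5=337/480 ∈ [17/26, 10/13) → index 6
j=6: u_6=397/480 ∈ [10/13, 1) → index 7
j=7: u_7=457/480 ∈ [10/13, 1) → index 7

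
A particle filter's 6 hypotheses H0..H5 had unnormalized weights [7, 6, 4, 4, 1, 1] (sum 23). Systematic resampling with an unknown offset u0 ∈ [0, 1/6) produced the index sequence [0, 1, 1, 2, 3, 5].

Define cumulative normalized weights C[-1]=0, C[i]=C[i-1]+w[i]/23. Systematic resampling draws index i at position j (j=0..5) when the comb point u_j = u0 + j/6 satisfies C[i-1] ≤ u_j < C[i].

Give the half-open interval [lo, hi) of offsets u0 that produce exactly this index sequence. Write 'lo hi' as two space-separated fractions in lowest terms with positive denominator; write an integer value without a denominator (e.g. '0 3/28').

19/138 1/6

C = [7/23, 13/23, 17/23, 21/23, 22/23, 1]
j=0 picked index 0: u0 ∈ [0, 7/23)
j=1 picked index 1: u0 ∈ [19/138, 55/138)
j=2 picked index 1: u0 ∈ [-2/69, 16/69)
j=3 picked index 2: u0 ∈ [3/46, 11/46)
j=4 picked index 3: u0 ∈ [5/69, 17/69)
j=5 picked index 5: u0 ∈ [17/138, 1/6)
intersection: [19/138, 1/6)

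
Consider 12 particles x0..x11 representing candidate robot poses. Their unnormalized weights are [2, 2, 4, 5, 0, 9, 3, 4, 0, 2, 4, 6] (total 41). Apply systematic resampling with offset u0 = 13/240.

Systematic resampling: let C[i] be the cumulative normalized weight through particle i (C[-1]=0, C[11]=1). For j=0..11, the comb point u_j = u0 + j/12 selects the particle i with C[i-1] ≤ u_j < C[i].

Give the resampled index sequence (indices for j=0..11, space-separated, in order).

C = [2/41, 4/41, 8/41, 13/41, 13/41, 22/41, 25/41, 29/41, 29/41, 31/41, 35/41, 1]
j=0: u_0=13/240 ∈ [2/41, 4/41) → index 1
j=1: u_1=11/80 ∈ [4/41, 8/41) → index 2
j=2: u_2=53/240 ∈ [8/41, 13/41) → index 3
j=3: u_3=73/240 ∈ [8/41, 13/41) → index 3
j=4: u_4=31/80 ∈ [13/41, 22/41) → index 5
j=5: u_5=113/240 ∈ [13/41, 22/41) → index 5
j=6: u_6=133/240 ∈ [22/41, 25/41) → index 6
j=7: u_7=51/80 ∈ [25/41, 29/41) → index 7
j=8: u_8=173/240 ∈ [29/41, 31/41) → index 9
j=9: u_9=193/240 ∈ [31/41, 35/41) → index 10
j=10: u_10=71/80 ∈ [35/41, 1) → index 11
j=11: u_11=233/240 ∈ [35/41, 1) → index 11

1 2 3 3 5 5 6 7 9 10 11 11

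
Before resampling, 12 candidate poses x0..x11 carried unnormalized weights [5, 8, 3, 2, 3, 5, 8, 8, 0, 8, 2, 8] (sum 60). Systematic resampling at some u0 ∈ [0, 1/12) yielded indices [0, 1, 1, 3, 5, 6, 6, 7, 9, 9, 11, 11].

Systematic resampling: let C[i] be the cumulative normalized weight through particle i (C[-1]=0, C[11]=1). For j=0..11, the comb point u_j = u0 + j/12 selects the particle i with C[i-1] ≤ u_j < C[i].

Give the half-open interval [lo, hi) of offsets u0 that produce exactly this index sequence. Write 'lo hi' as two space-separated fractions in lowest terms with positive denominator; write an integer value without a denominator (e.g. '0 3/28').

1/30 1/20

C = [1/12, 13/60, 4/15, 3/10, 7/20, 13/30, 17/30, 7/10, 7/10, 5/6, 13/15, 1]
j=0 picked index 0: u0 ∈ [0, 1/12)
j=1 picked index 1: u0 ∈ [0, 2/15)
j=2 picked index 1: u0 ∈ [-1/12, 1/20)
j=3 picked index 3: u0 ∈ [1/60, 1/20)
j=4 picked index 5: u0 ∈ [1/60, 1/10)
j=5 picked index 6: u0 ∈ [1/60, 3/20)
j=6 picked index 6: u0 ∈ [-1/15, 1/15)
j=7 picked index 7: u0 ∈ [-1/60, 7/60)
j=8 picked index 9: u0 ∈ [1/30, 1/6)
j=9 picked index 9: u0 ∈ [-1/20, 1/12)
j=10 picked index 11: u0 ∈ [1/30, 1/6)
j=11 picked index 11: u0 ∈ [-1/20, 1/12)
intersection: [1/30, 1/20)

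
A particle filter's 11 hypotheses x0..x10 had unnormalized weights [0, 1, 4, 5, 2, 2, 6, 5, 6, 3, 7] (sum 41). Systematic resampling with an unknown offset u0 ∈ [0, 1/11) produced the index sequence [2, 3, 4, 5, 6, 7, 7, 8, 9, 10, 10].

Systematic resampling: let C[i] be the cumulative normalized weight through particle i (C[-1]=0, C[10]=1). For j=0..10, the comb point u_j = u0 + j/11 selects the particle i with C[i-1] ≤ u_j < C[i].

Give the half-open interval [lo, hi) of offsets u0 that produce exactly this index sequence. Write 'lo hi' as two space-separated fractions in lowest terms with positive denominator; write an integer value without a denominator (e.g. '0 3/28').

28/451 29/451

C = [0, 1/41, 5/41, 10/41, 12/41, 14/41, 20/41, 25/41, 31/41, 34/41, 1]
j=0 picked index 2: u0 ∈ [1/41, 5/41)
j=1 picked index 3: u0 ∈ [14/451, 69/451)
j=2 picked index 4: u0 ∈ [28/451, 50/451)
j=3 picked index 5: u0 ∈ [9/451, 31/451)
j=4 picked index 6: u0 ∈ [-10/451, 56/451)
j=5 picked index 7: u0 ∈ [15/451, 70/451)
j=6 picked index 7: u0 ∈ [-26/451, 29/451)
j=7 picked index 8: u0 ∈ [-12/451, 54/451)
j=8 picked index 9: u0 ∈ [13/451, 46/451)
j=9 picked index 10: u0 ∈ [5/451, 2/11)
j=10 picked index 10: u0 ∈ [-36/451, 1/11)
intersection: [28/451, 29/451)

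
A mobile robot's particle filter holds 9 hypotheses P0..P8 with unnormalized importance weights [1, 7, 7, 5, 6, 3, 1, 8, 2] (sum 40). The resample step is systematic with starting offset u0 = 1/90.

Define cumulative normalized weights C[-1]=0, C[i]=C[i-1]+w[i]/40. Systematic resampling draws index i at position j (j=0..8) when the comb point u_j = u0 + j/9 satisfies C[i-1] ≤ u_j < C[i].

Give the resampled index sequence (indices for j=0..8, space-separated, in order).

0 1 2 2 3 4 5 7 7

C = [1/40, 1/5, 3/8, 1/2, 13/20, 29/40, 3/4, 19/20, 1]
j=0: u_0=1/90 ∈ [0, 1/40) → index 0
j=1: u_1=11/90 ∈ [1/40, 1/5) → index 1
j=2: u_2=7/30 ∈ [1/5, 3/8) → index 2
j=3: u_3=31/90 ∈ [1/5, 3/8) → index 2
j=4: u_4=41/90 ∈ [3/8, 1/2) → index 3
j=5: u_5=17/30 ∈ [1/2, 13/20) → index 4
j=6: u_6=61/90 ∈ [13/20, 29/40) → index 5
j=7: u_7=71/90 ∈ [3/4, 19/20) → index 7
j=8: u_8=9/10 ∈ [3/4, 19/20) → index 7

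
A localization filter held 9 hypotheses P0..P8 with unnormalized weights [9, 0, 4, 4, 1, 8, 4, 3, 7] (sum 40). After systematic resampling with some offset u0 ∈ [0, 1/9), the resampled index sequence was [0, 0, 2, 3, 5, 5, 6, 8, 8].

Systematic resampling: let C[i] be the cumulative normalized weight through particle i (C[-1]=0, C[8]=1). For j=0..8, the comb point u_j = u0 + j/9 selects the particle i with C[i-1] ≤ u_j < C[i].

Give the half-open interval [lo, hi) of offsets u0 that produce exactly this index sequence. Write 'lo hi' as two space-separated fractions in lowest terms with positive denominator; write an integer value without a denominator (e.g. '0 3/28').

17/360 1/12

C = [9/40, 9/40, 13/40, 17/40, 9/20, 13/20, 3/4, 33/40, 1]
j=0 picked index 0: u0 ∈ [0, 9/40)
j=1 picked index 0: u0 ∈ [-1/9, 41/360)
j=2 picked index 2: u0 ∈ [1/360, 37/360)
j=3 picked index 3: u0 ∈ [-1/120, 11/120)
j=4 picked index 5: u0 ∈ [1/180, 37/180)
j=5 picked index 5: u0 ∈ [-19/180, 17/180)
j=6 picked index 6: u0 ∈ [-1/60, 1/12)
j=7 picked index 8: u0 ∈ [17/360, 2/9)
j=8 picked index 8: u0 ∈ [-23/360, 1/9)
intersection: [17/360, 1/12)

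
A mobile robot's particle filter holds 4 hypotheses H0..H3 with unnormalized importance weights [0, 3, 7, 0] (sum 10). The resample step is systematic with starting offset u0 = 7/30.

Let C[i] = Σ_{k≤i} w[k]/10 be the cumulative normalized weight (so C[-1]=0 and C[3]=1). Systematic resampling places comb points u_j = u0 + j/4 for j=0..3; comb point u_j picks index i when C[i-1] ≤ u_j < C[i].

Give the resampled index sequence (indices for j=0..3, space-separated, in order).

1 2 2 2

C = [0, 3/10, 1, 1]
j=0: u_0=7/30 ∈ [0, 3/10) → index 1
j=1: u_1=29/60 ∈ [3/10, 1) → index 2
j=2: u_2=11/15 ∈ [3/10, 1) → index 2
j=3: u_3=59/60 ∈ [3/10, 1) → index 2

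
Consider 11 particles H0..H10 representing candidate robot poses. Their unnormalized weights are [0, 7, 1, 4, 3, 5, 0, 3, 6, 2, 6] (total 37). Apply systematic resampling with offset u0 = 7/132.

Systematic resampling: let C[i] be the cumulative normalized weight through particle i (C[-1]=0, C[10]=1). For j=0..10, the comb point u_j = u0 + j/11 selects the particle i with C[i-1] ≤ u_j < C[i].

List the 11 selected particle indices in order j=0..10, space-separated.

C = [0, 7/37, 8/37, 12/37, 15/37, 20/37, 20/37, 23/37, 29/37, 31/37, 1]
j=0: u_0=7/132 ∈ [0, 7/37) → index 1
j=1: u_1=19/132 ∈ [0, 7/37) → index 1
j=2: u_2=31/132 ∈ [8/37, 12/37) → index 3
j=3: u_3=43/132 ∈ [12/37, 15/37) → index 4
j=4: u_4=5/12 ∈ [15/37, 20/37) → index 5
j=5: u_5=67/132 ∈ [15/37, 20/37) → index 5
j=6: u_6=79/132 ∈ [20/37, 23/37) → index 7
j=7: u_7=91/132 ∈ [23/37, 29/37) → index 8
j=8: u_8=103/132 ∈ [23/37, 29/37) → index 8
j=9: u_9=115/132 ∈ [31/37, 1) → index 10
j=10: u_10=127/132 ∈ [31/37, 1) → index 10

1 1 3 4 5 5 7 8 8 10 10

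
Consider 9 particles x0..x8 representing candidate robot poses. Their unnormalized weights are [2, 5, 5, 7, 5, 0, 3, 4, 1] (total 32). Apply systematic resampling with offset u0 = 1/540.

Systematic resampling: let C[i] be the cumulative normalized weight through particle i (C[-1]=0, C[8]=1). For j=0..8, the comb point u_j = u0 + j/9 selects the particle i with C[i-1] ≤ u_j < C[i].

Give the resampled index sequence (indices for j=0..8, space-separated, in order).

0 1 2 2 3 3 4 6 7

C = [1/16, 7/32, 3/8, 19/32, 3/4, 3/4, 27/32, 31/32, 1]
j=0: u_0=1/540 ∈ [0, 1/16) → index 0
j=1: u_1=61/540 ∈ [1/16, 7/32) → index 1
j=2: u_2=121/540 ∈ [7/32, 3/8) → index 2
j=3: u_3=181/540 ∈ [7/32, 3/8) → index 2
j=4: u_4=241/540 ∈ [3/8, 19/32) → index 3
j=5: u_5=301/540 ∈ [3/8, 19/32) → index 3
j=6: u_6=361/540 ∈ [19/32, 3/4) → index 4
j=7: u_7=421/540 ∈ [3/4, 27/32) → index 6
j=8: u_8=481/540 ∈ [27/32, 31/32) → index 7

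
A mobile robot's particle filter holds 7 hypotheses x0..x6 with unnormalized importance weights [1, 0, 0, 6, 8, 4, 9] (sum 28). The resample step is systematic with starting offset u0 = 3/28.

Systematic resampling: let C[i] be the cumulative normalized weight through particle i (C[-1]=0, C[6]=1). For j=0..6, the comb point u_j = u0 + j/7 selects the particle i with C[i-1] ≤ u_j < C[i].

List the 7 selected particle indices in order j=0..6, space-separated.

3 4 4 5 6 6 6

C = [1/28, 1/28, 1/28, 1/4, 15/28, 19/28, 1]
j=0: u_0=3/28 ∈ [1/28, 1/4) → index 3
j=1: u_1=1/4 ∈ [1/4, 15/28) → index 4
j=2: u_2=11/28 ∈ [1/4, 15/28) → index 4
j=3: u_3=15/28 ∈ [15/28, 19/28) → index 5
j=4: u_4=19/28 ∈ [19/28, 1) → index 6
j=5: u_5=23/28 ∈ [19/28, 1) → index 6
j=6: u_6=27/28 ∈ [19/28, 1) → index 6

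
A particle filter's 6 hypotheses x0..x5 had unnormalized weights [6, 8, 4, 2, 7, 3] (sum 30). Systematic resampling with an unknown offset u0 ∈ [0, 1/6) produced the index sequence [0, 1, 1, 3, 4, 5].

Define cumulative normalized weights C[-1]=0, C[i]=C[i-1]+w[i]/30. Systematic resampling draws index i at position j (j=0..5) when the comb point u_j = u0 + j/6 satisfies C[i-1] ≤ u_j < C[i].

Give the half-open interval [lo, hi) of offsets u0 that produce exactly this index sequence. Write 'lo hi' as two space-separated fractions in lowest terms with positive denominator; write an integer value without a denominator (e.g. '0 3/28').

C = [1/5, 7/15, 3/5, 2/3, 9/10, 1]
j=0 picked index 0: u0 ∈ [0, 1/5)
j=1 picked index 1: u0 ∈ [1/30, 3/10)
j=2 picked index 1: u0 ∈ [-2/15, 2/15)
j=3 picked index 3: u0 ∈ [1/10, 1/6)
j=4 picked index 4: u0 ∈ [0, 7/30)
j=5 picked index 5: u0 ∈ [1/15, 1/6)
intersection: [1/10, 2/15)

1/10 2/15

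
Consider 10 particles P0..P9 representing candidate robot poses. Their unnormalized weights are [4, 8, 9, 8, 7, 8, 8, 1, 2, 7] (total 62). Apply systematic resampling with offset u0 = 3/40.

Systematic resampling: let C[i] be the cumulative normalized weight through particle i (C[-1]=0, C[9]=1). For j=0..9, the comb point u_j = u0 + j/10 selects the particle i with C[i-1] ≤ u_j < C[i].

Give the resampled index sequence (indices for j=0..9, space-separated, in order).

C = [2/31, 6/31, 21/62, 29/62, 18/31, 22/31, 26/31, 53/62, 55/62, 1]
j=0: u_0=3/40 ∈ [2/31, 6/31) → index 1
j=1: u_1=7/40 ∈ [2/31, 6/31) → index 1
j=2: u_2=11/40 ∈ [6/31, 21/62) → index 2
j=3: u_3=3/8 ∈ [21/62, 29/62) → index 3
j=4: u_4=19/40 ∈ [29/62, 18/31) → index 4
j=5: u_5=23/40 ∈ [29/62, 18/31) → index 4
j=6: u_6=27/40 ∈ [18/31, 22/31) → index 5
j=7: u_7=31/40 ∈ [22/31, 26/31) → index 6
j=8: u_8=7/8 ∈ [53/62, 55/62) → index 8
j=9: u_9=39/40 ∈ [55/62, 1) → index 9

1 1 2 3 4 4 5 6 8 9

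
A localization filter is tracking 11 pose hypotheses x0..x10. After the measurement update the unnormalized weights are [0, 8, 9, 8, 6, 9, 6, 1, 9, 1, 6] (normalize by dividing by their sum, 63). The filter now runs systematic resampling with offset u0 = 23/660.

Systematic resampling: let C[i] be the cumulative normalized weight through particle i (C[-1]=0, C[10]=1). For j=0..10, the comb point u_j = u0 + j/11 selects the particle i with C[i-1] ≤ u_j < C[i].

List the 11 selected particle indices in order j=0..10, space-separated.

1 1 2 3 4 4 5 6 8 8 10

C = [0, 8/63, 17/63, 25/63, 31/63, 40/63, 46/63, 47/63, 8/9, 19/21, 1]
j=0: u_0=23/660 ∈ [0, 8/63) → index 1
j=1: u_1=83/660 ∈ [0, 8/63) → index 1
j=2: u_2=13/60 ∈ [8/63, 17/63) → index 2
j=3: u_3=203/660 ∈ [17/63, 25/63) → index 3
j=4: u_4=263/660 ∈ [25/63, 31/63) → index 4
j=5: u_5=323/660 ∈ [25/63, 31/63) → index 4
j=6: u_6=383/660 ∈ [31/63, 40/63) → index 5
j=7: u_7=443/660 ∈ [40/63, 46/63) → index 6
j=8: u_8=503/660 ∈ [47/63, 8/9) → index 8
j=9: u_9=563/660 ∈ [47/63, 8/9) → index 8
j=10: u_10=623/660 ∈ [19/21, 1) → index 10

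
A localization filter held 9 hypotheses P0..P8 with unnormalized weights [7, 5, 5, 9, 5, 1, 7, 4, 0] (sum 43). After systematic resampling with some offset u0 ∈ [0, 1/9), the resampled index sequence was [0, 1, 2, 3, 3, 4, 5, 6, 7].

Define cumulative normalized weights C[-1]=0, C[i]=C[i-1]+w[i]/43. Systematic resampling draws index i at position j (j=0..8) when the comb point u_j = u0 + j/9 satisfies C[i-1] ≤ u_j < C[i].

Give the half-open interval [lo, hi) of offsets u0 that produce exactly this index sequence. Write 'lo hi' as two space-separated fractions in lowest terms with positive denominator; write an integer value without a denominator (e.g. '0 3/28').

8/129 10/129

C = [7/43, 12/43, 17/43, 26/43, 31/43, 32/43, 39/43, 1, 1]
j=0 picked index 0: u0 ∈ [0, 7/43)
j=1 picked index 1: u0 ∈ [20/387, 65/387)
j=2 picked index 2: u0 ∈ [22/387, 67/387)
j=3 picked index 3: u0 ∈ [8/129, 35/129)
j=4 picked index 3: u0 ∈ [-19/387, 62/387)
j=5 picked index 4: u0 ∈ [19/387, 64/387)
j=6 picked index 5: u0 ∈ [7/129, 10/129)
j=7 picked index 6: u0 ∈ [-13/387, 50/387)
j=8 picked index 7: u0 ∈ [7/387, 1/9)
intersection: [8/129, 10/129)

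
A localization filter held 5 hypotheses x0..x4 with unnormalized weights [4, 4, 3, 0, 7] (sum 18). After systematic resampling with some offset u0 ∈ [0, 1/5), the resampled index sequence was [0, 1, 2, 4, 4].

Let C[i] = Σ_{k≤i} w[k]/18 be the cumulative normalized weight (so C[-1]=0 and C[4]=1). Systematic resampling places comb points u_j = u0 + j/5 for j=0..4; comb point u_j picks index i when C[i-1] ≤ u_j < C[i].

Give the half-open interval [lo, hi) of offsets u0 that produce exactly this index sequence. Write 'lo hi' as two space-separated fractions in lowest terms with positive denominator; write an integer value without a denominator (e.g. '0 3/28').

C = [2/9, 4/9, 11/18, 11/18, 1]
j=0 picked index 0: u0 ∈ [0, 2/9)
j=1 picked index 1: u0 ∈ [1/45, 11/45)
j=2 picked index 2: u0 ∈ [2/45, 19/90)
j=3 picked index 4: u0 ∈ [1/90, 2/5)
j=4 picked index 4: u0 ∈ [-17/90, 1/5)
intersection: [2/45, 1/5)

2/45 1/5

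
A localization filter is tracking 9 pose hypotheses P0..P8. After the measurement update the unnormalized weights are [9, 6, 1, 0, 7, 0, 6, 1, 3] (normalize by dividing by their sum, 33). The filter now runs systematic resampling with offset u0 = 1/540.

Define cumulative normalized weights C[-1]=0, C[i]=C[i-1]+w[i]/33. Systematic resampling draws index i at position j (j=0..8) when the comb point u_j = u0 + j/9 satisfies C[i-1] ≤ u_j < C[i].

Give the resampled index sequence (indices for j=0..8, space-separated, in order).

0 0 0 1 1 4 4 6 7

C = [3/11, 5/11, 16/33, 16/33, 23/33, 23/33, 29/33, 10/11, 1]
j=0: u_0=1/540 ∈ [0, 3/11) → index 0
j=1: u_1=61/540 ∈ [0, 3/11) → index 0
j=2: u_2=121/540 ∈ [0, 3/11) → index 0
j=3: u_3=181/540 ∈ [3/11, 5/11) → index 1
j=4: u_4=241/540 ∈ [3/11, 5/11) → index 1
j=5: u_5=301/540 ∈ [16/33, 23/33) → index 4
j=6: u_6=361/540 ∈ [16/33, 23/33) → index 4
j=7: u_7=421/540 ∈ [23/33, 29/33) → index 6
j=8: u_8=481/540 ∈ [29/33, 10/11) → index 7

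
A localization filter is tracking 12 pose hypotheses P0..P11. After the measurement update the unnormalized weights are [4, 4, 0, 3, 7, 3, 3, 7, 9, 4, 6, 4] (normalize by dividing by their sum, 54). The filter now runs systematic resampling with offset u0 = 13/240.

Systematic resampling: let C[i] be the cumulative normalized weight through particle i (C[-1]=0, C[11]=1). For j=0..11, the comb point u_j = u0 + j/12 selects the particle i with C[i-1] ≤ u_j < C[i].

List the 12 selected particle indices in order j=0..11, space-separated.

C = [2/27, 4/27, 4/27, 11/54, 1/3, 7/18, 4/9, 31/54, 20/27, 22/27, 25/27, 1]
j=0: u_0=13/240 ∈ [0, 2/27) → index 0
j=1: u_1=11/80 ∈ [2/27, 4/27) → index 1
j=2: u_2=53/240 ∈ [11/54, 1/3) → index 4
j=3: u_3=73/240 ∈ [11/54, 1/3) → index 4
j=4: u_4=31/80 ∈ [1/3, 7/18) → index 5
j=5: u_5=113/240 ∈ [4/9, 31/54) → index 7
j=6: u_6=133/240 ∈ [4/9, 31/54) → index 7
j=7: u_7=51/80 ∈ [31/54, 20/27) → index 8
j=8: u_8=173/240 ∈ [31/54, 20/27) → index 8
j=9: u_9=193/240 ∈ [20/27, 22/27) → index 9
j=10: u_10=71/80 ∈ [22/27, 25/27) → index 10
j=11: u_11=233/240 ∈ [25/27, 1) → index 11

0 1 4 4 5 7 7 8 8 9 10 11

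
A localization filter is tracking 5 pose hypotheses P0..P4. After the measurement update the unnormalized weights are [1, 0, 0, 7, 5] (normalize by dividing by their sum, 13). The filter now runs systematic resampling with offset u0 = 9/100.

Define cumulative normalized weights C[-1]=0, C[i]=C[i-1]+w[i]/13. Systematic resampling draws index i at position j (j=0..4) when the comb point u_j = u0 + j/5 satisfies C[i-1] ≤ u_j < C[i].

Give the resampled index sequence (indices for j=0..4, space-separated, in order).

3 3 3 4 4

C = [1/13, 1/13, 1/13, 8/13, 1]
j=0: u_0=9/100 ∈ [1/13, 8/13) → index 3
j=1: u_1=29/100 ∈ [1/13, 8/13) → index 3
j=2: u_2=49/100 ∈ [1/13, 8/13) → index 3
j=3: u_3=69/100 ∈ [8/13, 1) → index 4
j=4: u_4=89/100 ∈ [8/13, 1) → index 4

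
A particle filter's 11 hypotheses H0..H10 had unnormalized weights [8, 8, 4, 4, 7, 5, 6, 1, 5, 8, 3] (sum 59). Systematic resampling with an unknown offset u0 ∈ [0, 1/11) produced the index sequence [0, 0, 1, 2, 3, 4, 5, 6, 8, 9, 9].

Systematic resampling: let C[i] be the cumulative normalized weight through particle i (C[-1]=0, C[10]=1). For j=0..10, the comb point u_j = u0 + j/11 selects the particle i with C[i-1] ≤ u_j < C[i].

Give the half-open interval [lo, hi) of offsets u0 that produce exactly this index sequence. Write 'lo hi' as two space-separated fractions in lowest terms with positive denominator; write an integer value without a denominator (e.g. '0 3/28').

C = [8/59, 16/59, 20/59, 24/59, 31/59, 36/59, 42/59, 43/59, 48/59, 56/59, 1]
j=0 picked index 0: u0 ∈ [0, 8/59)
j=1 picked index 0: u0 ∈ [-1/11, 29/649)
j=2 picked index 1: u0 ∈ [-30/649, 58/649)
j=3 picked index 2: u0 ∈ [-1/649, 43/649)
j=4 picked index 3: u0 ∈ [-16/649, 28/649)
j=5 picked index 4: u0 ∈ [-31/649, 46/649)
j=6 picked index 5: u0 ∈ [-13/649, 42/649)
j=7 picked index 6: u0 ∈ [-17/649, 49/649)
j=8 picked index 8: u0 ∈ [1/649, 56/649)
j=9 picked index 9: u0 ∈ [-3/649, 85/649)
j=10 picked index 9: u0 ∈ [-62/649, 26/649)
intersection: [1/649, 26/649)

1/649 26/649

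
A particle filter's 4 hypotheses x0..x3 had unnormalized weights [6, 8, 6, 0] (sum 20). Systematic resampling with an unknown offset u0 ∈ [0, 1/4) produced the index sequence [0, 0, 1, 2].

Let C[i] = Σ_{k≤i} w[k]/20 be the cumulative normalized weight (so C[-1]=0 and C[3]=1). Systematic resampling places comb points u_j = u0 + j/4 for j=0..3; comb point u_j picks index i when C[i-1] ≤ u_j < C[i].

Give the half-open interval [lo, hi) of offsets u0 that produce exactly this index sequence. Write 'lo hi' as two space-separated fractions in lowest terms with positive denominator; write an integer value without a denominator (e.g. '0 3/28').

C = [3/10, 7/10, 1, 1]
j=0 picked index 0: u0 ∈ [0, 3/10)
j=1 picked index 0: u0 ∈ [-1/4, 1/20)
j=2 picked index 1: u0 ∈ [-1/5, 1/5)
j=3 picked index 2: u0 ∈ [-1/20, 1/4)
intersection: [0, 1/20)

0 1/20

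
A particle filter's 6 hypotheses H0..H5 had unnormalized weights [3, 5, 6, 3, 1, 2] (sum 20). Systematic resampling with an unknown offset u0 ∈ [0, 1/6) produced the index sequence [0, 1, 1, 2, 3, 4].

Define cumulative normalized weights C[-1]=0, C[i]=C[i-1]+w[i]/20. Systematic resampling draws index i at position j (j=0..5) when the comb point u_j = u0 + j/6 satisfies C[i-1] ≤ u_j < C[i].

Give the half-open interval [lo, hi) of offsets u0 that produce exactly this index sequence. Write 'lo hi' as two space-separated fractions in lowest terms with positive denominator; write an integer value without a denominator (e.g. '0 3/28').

1/30 1/15

C = [3/20, 2/5, 7/10, 17/20, 9/10, 1]
j=0 picked index 0: u0 ∈ [0, 3/20)
j=1 picked index 1: u0 ∈ [-1/60, 7/30)
j=2 picked index 1: u0 ∈ [-11/60, 1/15)
j=3 picked index 2: u0 ∈ [-1/10, 1/5)
j=4 picked index 3: u0 ∈ [1/30, 11/60)
j=5 picked index 4: u0 ∈ [1/60, 1/15)
intersection: [1/30, 1/15)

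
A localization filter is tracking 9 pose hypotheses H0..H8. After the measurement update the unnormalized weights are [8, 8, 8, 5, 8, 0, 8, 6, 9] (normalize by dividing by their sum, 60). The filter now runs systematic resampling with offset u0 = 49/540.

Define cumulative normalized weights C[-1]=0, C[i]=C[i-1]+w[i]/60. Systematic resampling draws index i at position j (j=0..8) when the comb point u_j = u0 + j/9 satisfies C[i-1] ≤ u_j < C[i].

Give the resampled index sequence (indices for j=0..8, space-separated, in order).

0 1 2 3 4 6 7 8 8

C = [2/15, 4/15, 2/5, 29/60, 37/60, 37/60, 3/4, 17/20, 1]
j=0: u_0=49/540 ∈ [0, 2/15) → index 0
j=1: u_1=109/540 ∈ [2/15, 4/15) → index 1
j=2: u_2=169/540 ∈ [4/15, 2/5) → index 2
j=3: u_3=229/540 ∈ [2/5, 29/60) → index 3
j=4: u_4=289/540 ∈ [29/60, 37/60) → index 4
j=5: u_5=349/540 ∈ [37/60, 3/4) → index 6
j=6: u_6=409/540 ∈ [3/4, 17/20) → index 7
j=7: u_7=469/540 ∈ [17/20, 1) → index 8
j=8: u_8=529/540 ∈ [17/20, 1) → index 8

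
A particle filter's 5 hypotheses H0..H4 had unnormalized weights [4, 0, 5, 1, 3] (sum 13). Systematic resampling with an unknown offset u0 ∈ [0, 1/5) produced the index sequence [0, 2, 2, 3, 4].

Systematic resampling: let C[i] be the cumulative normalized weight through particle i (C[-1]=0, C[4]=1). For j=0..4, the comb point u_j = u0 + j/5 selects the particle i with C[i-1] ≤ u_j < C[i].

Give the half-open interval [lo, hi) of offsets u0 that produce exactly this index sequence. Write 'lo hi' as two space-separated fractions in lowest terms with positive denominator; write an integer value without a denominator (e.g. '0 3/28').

C = [4/13, 4/13, 9/13, 10/13, 1]
j=0 picked index 0: u0 ∈ [0, 4/13)
j=1 picked index 2: u0 ∈ [7/65, 32/65)
j=2 picked index 2: u0 ∈ [-6/65, 19/65)
j=3 picked index 3: u0 ∈ [6/65, 11/65)
j=4 picked index 4: u0 ∈ [-2/65, 1/5)
intersection: [7/65, 11/65)

7/65 11/65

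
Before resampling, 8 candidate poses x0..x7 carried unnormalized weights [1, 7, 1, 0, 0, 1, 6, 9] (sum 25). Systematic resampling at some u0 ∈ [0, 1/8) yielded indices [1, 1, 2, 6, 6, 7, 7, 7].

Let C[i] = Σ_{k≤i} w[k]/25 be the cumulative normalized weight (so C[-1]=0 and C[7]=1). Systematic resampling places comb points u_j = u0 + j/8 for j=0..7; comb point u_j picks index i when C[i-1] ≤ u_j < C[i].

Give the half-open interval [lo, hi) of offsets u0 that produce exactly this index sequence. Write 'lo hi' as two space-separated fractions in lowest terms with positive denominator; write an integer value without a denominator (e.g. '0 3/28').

C = [1/25, 8/25, 9/25, 9/25, 9/25, 2/5, 16/25, 1]
j=0 picked index 1: u0 ∈ [1/25, 8/25)
j=1 picked index 1: u0 ∈ [-17/200, 39/200)
j=2 picked index 2: u0 ∈ [7/100, 11/100)
j=3 picked index 6: u0 ∈ [1/40, 53/200)
j=4 picked index 6: u0 ∈ [-1/10, 7/50)
j=5 picked index 7: u0 ∈ [3/200, 3/8)
j=6 picked index 7: u0 ∈ [-11/100, 1/4)
j=7 picked index 7: u0 ∈ [-47/200, 1/8)
intersection: [7/100, 11/100)

7/100 11/100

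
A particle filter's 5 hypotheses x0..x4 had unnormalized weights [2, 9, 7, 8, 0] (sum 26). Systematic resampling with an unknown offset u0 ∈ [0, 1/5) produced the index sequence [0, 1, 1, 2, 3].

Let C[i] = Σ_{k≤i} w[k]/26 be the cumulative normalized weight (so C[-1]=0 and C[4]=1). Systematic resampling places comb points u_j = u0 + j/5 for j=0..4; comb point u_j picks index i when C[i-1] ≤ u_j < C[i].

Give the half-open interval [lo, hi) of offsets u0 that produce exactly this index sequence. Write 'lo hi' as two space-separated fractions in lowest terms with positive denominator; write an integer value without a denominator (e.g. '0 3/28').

0 3/130

C = [1/13, 11/26, 9/13, 1, 1]
j=0 picked index 0: u0 ∈ [0, 1/13)
j=1 picked index 1: u0 ∈ [-8/65, 29/130)
j=2 picked index 1: u0 ∈ [-21/65, 3/130)
j=3 picked index 2: u0 ∈ [-23/130, 6/65)
j=4 picked index 3: u0 ∈ [-7/65, 1/5)
intersection: [0, 3/130)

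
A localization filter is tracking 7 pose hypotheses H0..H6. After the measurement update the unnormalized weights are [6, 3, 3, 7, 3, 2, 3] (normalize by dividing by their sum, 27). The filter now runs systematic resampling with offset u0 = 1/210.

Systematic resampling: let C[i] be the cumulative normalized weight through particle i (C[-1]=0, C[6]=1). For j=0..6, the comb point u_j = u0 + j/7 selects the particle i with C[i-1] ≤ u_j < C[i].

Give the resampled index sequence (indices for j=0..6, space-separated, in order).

C = [2/9, 1/3, 4/9, 19/27, 22/27, 8/9, 1]
j=0: u_0=1/210 ∈ [0, 2/9) → index 0
j=1: u_1=31/210 ∈ [0, 2/9) → index 0
j=2: u_2=61/210 ∈ [2/9, 1/3) → index 1
j=3: u_3=13/30 ∈ [1/3, 4/9) → index 2
j=4: u_4=121/210 ∈ [4/9, 19/27) → index 3
j=5: u_5=151/210 ∈ [19/27, 22/27) → index 4
j=6: u_6=181/210 ∈ [22/27, 8/9) → index 5

0 0 1 2 3 4 5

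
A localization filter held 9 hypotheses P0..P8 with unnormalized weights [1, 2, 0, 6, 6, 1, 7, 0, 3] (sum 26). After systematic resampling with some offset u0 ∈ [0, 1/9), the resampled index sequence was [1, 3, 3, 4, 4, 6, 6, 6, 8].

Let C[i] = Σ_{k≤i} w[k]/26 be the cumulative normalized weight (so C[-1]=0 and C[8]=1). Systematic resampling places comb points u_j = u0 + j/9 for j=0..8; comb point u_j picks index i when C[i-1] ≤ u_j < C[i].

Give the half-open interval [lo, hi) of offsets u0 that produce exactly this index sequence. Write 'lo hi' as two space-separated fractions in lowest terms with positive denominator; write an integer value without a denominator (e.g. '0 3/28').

7/117 25/234

C = [1/26, 3/26, 3/26, 9/26, 15/26, 8/13, 23/26, 23/26, 1]
j=0 picked index 1: u0 ∈ [1/26, 3/26)
j=1 picked index 3: u0 ∈ [1/234, 55/234)
j=2 picked index 3: u0 ∈ [-25/234, 29/234)
j=3 picked index 4: u0 ∈ [1/78, 19/78)
j=4 picked index 4: u0 ∈ [-23/234, 31/234)
j=5 picked index 6: u0 ∈ [7/117, 77/234)
j=6 picked index 6: u0 ∈ [-2/39, 17/78)
j=7 picked index 6: u0 ∈ [-19/117, 25/234)
j=8 picked index 8: u0 ∈ [-1/234, 1/9)
intersection: [7/117, 25/234)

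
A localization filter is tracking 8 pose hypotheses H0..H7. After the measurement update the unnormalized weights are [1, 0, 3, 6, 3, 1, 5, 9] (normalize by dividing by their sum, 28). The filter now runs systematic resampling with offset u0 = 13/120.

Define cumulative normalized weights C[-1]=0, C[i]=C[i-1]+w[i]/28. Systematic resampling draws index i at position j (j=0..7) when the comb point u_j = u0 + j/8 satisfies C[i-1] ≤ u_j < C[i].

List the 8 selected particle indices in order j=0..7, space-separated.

C = [1/28, 1/28, 1/7, 5/14, 13/28, 1/2, 19/28, 1]
j=0: u_0=13/120 ∈ [1/28, 1/7) → index 2
j=1: u_1=7/30 ∈ [1/7, 5/14) → index 3
j=2: u_2=43/120 ∈ [5/14, 13/28) → index 4
j=3: u_3=29/60 ∈ [13/28, 1/2) → index 5
j=4: u_4=73/120 ∈ [1/2, 19/28) → index 6
j=5: u_5=11/15 ∈ [19/28, 1) → index 7
j=6: u_6=103/120 ∈ [19/28, 1) → index 7
j=7: u_7=59/60 ∈ [19/28, 1) → index 7

2 3 4 5 6 7 7 7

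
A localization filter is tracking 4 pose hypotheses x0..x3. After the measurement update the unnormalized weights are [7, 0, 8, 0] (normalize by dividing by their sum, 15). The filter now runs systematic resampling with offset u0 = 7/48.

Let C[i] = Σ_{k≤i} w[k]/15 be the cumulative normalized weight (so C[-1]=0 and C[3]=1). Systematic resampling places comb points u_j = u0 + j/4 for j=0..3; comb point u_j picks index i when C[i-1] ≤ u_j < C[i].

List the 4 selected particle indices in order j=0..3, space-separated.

0 0 2 2

C = [7/15, 7/15, 1, 1]
j=0: u_0=7/48 ∈ [0, 7/15) → index 0
j=1: u_1=19/48 ∈ [0, 7/15) → index 0
j=2: u_2=31/48 ∈ [7/15, 1) → index 2
j=3: u_3=43/48 ∈ [7/15, 1) → index 2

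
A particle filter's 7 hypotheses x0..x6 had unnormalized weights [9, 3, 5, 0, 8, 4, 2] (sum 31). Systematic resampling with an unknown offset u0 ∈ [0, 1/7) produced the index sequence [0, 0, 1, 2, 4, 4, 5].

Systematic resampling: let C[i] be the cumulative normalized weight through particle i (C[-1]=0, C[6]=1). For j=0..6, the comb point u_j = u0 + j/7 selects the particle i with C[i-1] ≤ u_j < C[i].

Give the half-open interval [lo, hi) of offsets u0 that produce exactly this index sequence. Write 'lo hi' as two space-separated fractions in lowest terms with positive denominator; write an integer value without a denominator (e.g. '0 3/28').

1/217 17/217

C = [9/31, 12/31, 17/31, 17/31, 25/31, 29/31, 1]
j=0 picked index 0: u0 ∈ [0, 9/31)
j=1 picked index 0: u0 ∈ [-1/7, 32/217)
j=2 picked index 1: u0 ∈ [1/217, 22/217)
j=3 picked index 2: u0 ∈ [-9/217, 26/217)
j=4 picked index 4: u0 ∈ [-5/217, 51/217)
j=5 picked index 4: u0 ∈ [-36/217, 20/217)
j=6 picked index 5: u0 ∈ [-11/217, 17/217)
intersection: [1/217, 17/217)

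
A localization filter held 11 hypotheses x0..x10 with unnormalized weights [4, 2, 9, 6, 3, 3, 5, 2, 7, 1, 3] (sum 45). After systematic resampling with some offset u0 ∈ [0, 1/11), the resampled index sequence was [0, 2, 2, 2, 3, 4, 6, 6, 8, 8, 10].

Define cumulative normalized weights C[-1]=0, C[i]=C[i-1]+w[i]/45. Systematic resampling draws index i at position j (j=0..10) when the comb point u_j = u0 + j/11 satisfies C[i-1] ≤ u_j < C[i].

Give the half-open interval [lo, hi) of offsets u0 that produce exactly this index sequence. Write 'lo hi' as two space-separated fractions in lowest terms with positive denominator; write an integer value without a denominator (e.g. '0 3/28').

3/55 2/33

C = [4/45, 2/15, 1/3, 7/15, 8/15, 3/5, 32/45, 34/45, 41/45, 14/15, 1]
j=0 picked index 0: u0 ∈ [0, 4/45)
j=1 picked index 2: u0 ∈ [7/165, 8/33)
j=2 picked index 2: u0 ∈ [-8/165, 5/33)
j=3 picked index 2: u0 ∈ [-23/165, 2/33)
j=4 picked index 3: u0 ∈ [-1/33, 17/165)
j=5 picked index 4: u0 ∈ [2/165, 13/165)
j=6 picked index 6: u0 ∈ [3/55, 82/495)
j=7 picked index 6: u0 ∈ [-2/55, 37/495)
j=8 picked index 8: u0 ∈ [14/495, 91/495)
j=9 picked index 8: u0 ∈ [-31/495, 46/495)
j=10 picked index 10: u0 ∈ [4/165, 1/11)
intersection: [3/55, 2/33)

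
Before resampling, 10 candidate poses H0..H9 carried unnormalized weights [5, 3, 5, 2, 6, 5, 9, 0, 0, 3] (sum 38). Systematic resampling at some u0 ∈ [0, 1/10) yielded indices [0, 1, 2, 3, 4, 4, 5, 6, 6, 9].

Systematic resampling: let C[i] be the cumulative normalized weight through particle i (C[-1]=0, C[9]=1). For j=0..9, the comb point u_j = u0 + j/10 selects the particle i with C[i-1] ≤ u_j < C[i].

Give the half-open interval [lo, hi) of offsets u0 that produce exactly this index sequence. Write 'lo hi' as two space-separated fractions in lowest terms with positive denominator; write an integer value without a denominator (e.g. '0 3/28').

4/95 1/19

C = [5/38, 4/19, 13/38, 15/38, 21/38, 13/19, 35/38, 35/38, 35/38, 1]
j=0 picked index 0: u0 ∈ [0, 5/38)
j=1 picked index 1: u0 ∈ [3/95, 21/190)
j=2 picked index 2: u0 ∈ [1/95, 27/190)
j=3 picked index 3: u0 ∈ [4/95, 9/95)
j=4 picked index 4: u0 ∈ [-1/190, 29/190)
j=5 picked index 4: u0 ∈ [-2/19, 1/19)
j=6 picked index 5: u0 ∈ [-9/190, 8/95)
j=7 picked index 6: u0 ∈ [-3/190, 21/95)
j=8 picked index 6: u0 ∈ [-11/95, 23/190)
j=9 picked index 9: u0 ∈ [2/95, 1/10)
intersection: [4/95, 1/19)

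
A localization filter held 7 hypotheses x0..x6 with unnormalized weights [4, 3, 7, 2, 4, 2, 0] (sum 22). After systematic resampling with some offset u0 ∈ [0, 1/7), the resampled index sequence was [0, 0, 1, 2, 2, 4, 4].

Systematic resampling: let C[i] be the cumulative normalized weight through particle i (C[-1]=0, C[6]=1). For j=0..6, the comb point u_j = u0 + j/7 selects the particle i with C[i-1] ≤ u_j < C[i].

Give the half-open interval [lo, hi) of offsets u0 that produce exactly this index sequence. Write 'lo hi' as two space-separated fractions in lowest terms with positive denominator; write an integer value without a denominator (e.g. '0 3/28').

1/77 5/154

C = [2/11, 7/22, 7/11, 8/11, 10/11, 1, 1]
j=0 picked index 0: u0 ∈ [0, 2/11)
j=1 picked index 0: u0 ∈ [-1/7, 3/77)
j=2 picked index 1: u0 ∈ [-8/77, 5/154)
j=3 picked index 2: u0 ∈ [-17/154, 16/77)
j=4 picked index 2: u0 ∈ [-39/154, 5/77)
j=5 picked index 4: u0 ∈ [1/77, 15/77)
j=6 picked index 4: u0 ∈ [-10/77, 4/77)
intersection: [1/77, 5/154)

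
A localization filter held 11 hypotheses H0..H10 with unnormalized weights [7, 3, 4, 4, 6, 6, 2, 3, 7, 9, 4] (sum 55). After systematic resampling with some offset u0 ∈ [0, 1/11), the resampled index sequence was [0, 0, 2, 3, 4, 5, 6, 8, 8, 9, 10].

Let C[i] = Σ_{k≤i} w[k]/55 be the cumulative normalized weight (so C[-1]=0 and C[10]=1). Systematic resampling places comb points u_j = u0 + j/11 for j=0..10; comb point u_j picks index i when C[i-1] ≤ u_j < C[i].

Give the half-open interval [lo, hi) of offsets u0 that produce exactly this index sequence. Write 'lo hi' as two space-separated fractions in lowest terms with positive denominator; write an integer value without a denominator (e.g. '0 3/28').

1/55 2/55

C = [7/55, 2/11, 14/55, 18/55, 24/55, 6/11, 32/55, 7/11, 42/55, 51/55, 1]
j=0 picked index 0: u0 ∈ [0, 7/55)
j=1 picked index 0: u0 ∈ [-1/11, 2/55)
j=2 picked index 2: u0 ∈ [0, 4/55)
j=3 picked index 3: u0 ∈ [-1/55, 3/55)
j=4 picked index 4: u0 ∈ [-2/55, 4/55)
j=5 picked index 5: u0 ∈ [-1/55, 1/11)
j=6 picked index 6: u0 ∈ [0, 2/55)
j=7 picked index 8: u0 ∈ [0, 7/55)
j=8 picked index 8: u0 ∈ [-1/11, 2/55)
j=9 picked index 9: u0 ∈ [-3/55, 6/55)
j=10 picked index 10: u0 ∈ [1/55, 1/11)
intersection: [1/55, 2/55)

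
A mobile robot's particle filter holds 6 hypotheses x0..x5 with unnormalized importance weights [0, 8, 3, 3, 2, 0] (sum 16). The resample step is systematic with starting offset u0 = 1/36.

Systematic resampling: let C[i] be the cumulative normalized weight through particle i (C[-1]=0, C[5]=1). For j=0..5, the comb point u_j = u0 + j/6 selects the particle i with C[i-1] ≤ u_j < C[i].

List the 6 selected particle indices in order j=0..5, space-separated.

C = [0, 1/2, 11/16, 7/8, 1, 1]
j=0: u_0=1/36 ∈ [0, 1/2) → index 1
j=1: u_1=7/36 ∈ [0, 1/2) → index 1
j=2: u_2=13/36 ∈ [0, 1/2) → index 1
j=3: u_3=19/36 ∈ [1/2, 11/16) → index 2
j=4: u_4=25/36 ∈ [11/16, 7/8) → index 3
j=5: u_5=31/36 ∈ [11/16, 7/8) → index 3

1 1 1 2 3 3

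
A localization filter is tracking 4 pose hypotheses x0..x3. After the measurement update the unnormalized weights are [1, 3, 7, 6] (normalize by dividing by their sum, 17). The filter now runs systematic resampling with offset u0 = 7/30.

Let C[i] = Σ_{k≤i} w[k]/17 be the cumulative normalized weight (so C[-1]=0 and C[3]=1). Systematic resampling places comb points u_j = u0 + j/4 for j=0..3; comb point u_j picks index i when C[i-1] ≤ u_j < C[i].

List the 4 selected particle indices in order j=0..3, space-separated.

1 2 3 3

C = [1/17, 4/17, 11/17, 1]
j=0: u_0=7/30 ∈ [1/17, 4/17) → index 1
j=1: u_1=29/60 ∈ [4/17, 11/17) → index 2
j=2: u_2=11/15 ∈ [11/17, 1) → index 3
j=3: u_3=59/60 ∈ [11/17, 1) → index 3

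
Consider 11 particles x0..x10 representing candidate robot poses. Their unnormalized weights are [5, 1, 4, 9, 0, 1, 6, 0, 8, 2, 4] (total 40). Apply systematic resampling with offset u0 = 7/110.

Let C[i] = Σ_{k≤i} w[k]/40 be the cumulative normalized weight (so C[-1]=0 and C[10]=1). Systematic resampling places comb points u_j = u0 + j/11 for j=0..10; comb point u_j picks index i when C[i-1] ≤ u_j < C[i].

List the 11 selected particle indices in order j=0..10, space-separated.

C = [1/8, 3/20, 1/4, 19/40, 19/40, 1/2, 13/20, 13/20, 17/20, 9/10, 1]
j=0: u_0=7/110 ∈ [0, 1/8) → index 0
j=1: u_1=17/110 ∈ [3/20, 1/4) → index 2
j=2: u_2=27/110 ∈ [3/20, 1/4) → index 2
j=3: u_3=37/110 ∈ [1/4, 19/40) → index 3
j=4: u_4=47/110 ∈ [1/4, 19/40) → index 3
j=5: u_5=57/110 ∈ [1/2, 13/20) → index 6
j=6: u_6=67/110 ∈ [1/2, 13/20) → index 6
j=7: u_7=7/10 ∈ [13/20, 17/20) → index 8
j=8: u_8=87/110 ∈ [13/20, 17/20) → index 8
j=9: u_9=97/110 ∈ [17/20, 9/10) → index 9
j=10: u_10=107/110 ∈ [9/10, 1) → index 10

0 2 2 3 3 6 6 8 8 9 10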